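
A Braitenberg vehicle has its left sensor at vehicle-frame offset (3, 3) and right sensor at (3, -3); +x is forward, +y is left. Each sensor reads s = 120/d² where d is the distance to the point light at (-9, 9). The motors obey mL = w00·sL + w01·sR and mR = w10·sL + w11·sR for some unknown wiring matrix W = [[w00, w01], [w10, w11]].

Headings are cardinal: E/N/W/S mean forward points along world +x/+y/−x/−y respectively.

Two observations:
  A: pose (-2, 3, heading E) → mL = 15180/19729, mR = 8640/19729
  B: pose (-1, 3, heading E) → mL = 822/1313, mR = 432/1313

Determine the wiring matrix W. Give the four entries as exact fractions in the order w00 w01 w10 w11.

obs A: pose=(-2,3,E) → sL=120/109, sR=120/181, mL=15180/19729, mR=8640/19729
obs B: pose=(-1,3,E) → sL=12/13, sR=60/101, mL=822/1313, mR=432/1313
sensor matrix S = [[120/109, 120/181], [12/13, 60/101]]; det S = 1088640/25904177
solve [mL_A; mL_B] = S·[w00; w01] and [mR_A; mR_B] = S·[w10; w11]:
  w00 = 1, w01 = -1/2, w10 = 1, w11 = -1

1 -1/2 1 -1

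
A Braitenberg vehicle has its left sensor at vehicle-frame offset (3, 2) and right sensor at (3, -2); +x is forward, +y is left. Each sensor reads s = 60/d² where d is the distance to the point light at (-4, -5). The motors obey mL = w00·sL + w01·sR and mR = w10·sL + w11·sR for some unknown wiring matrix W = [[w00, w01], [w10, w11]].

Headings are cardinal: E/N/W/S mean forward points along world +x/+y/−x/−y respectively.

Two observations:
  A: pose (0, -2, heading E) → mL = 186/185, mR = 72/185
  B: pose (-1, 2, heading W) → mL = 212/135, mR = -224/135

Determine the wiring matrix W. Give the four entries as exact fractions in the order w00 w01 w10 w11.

1/2 1/2 -1 1

obs A: pose=(0,-2,E) → sL=30/37, sR=6/5, mL=186/185, mR=72/185
obs B: pose=(-1,2,W) → sL=12/5, sR=20/27, mL=212/135, mR=-224/135
sensor matrix S = [[30/37, 6/5], [12/5, 20/27]]; det S = -18976/8325
solve [mL_A; mL_B] = S·[w00; w01] and [mR_A; mR_B] = S·[w10; w11]:
  w00 = 1/2, w01 = 1/2, w10 = -1, w11 = 1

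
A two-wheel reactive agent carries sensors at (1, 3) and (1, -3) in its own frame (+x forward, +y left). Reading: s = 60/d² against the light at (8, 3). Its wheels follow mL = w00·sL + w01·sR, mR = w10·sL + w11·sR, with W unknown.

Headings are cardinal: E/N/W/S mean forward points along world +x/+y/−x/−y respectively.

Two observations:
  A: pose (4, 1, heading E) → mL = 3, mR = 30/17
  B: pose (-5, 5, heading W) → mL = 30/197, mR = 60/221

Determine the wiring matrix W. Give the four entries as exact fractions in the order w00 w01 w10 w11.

1/2 0 0 1

obs A: pose=(4,1,E) → sL=6, sR=30/17, mL=3, mR=30/17
obs B: pose=(-5,5,W) → sL=60/197, sR=60/221, mL=30/197, mR=60/221
sensor matrix S = [[6, 30/17], [60/197, 60/221]]; det S = 47520/43537
solve [mL_A; mL_B] = S·[w00; w01] and [mR_A; mR_B] = S·[w10; w11]:
  w00 = 1/2, w01 = 0, w10 = 0, w11 = 1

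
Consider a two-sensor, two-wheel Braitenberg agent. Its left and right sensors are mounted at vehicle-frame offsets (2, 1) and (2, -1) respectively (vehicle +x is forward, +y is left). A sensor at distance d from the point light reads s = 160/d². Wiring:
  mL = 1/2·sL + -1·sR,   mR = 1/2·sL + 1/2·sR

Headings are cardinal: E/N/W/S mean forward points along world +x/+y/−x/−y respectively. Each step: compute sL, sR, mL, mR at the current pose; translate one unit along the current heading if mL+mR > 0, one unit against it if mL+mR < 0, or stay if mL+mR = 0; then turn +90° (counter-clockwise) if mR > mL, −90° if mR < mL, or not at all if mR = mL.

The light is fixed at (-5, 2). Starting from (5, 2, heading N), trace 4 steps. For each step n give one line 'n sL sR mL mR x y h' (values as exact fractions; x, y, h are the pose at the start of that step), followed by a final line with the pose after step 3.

n=0: pose=(5,2,N); sL=32/17, sR=32/25; mL=-144/425, mR=672/425; mL+mR=528/425 → advance +1; mR−mL=48/25 → turn +1·90°
n=1: pose=(5,3,W); sL=5/2, sR=40/17; mL=-75/68, mR=165/68; mL+mR=45/34 → advance +1; mR−mL=60/17 → turn +1·90°
n=2: pose=(4,3,S); sL=160/101, sR=32/13; mL=-2192/1313, mR=2656/1313; mL+mR=464/1313 → advance +1; mR−mL=48/13 → turn +1·90°
n=3: pose=(4,2,E); sL=80/61, sR=80/61; mL=-40/61, mR=80/61; mL+mR=40/61 → advance +1; mR−mL=120/61 → turn +1·90°

0 32/17 32/25 -144/425 672/425 5 2 N
1 5/2 40/17 -75/68 165/68 5 3 W
2 160/101 32/13 -2192/1313 2656/1313 4 3 S
3 80/61 80/61 -40/61 80/61 4 2 E
final 5 2 N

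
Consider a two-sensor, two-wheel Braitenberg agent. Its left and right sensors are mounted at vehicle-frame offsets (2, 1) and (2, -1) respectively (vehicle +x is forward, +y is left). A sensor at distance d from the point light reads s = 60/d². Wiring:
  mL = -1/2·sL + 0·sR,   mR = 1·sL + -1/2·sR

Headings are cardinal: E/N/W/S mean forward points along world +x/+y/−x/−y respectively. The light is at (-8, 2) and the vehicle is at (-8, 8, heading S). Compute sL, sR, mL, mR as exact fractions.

left sensor world pos  = (-7, 6); dL² = 17
right sensor world pos = (-9, 6); dR² = 17
sL = 60/17 = 60/17
sR = 60/17 = 60/17
mL = -1/2·sL + 0·sR = -30/17
mR = 1·sL + -1/2·sR = 30/17

60/17 60/17 -30/17 30/17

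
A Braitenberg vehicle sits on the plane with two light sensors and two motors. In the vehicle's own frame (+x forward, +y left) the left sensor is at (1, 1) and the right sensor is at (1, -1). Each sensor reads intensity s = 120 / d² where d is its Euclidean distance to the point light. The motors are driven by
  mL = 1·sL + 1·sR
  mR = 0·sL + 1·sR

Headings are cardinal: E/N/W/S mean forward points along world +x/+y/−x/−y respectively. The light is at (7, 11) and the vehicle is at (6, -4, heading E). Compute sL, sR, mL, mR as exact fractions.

left sensor world pos  = (7, -3); dL² = 196
right sensor world pos = (7, -5); dR² = 256
sL = 120/196 = 30/49
sR = 120/256 = 15/32
mL = 1·sL + 1·sR = 1695/1568
mR = 0·sL + 1·sR = 15/32

30/49 15/32 1695/1568 15/32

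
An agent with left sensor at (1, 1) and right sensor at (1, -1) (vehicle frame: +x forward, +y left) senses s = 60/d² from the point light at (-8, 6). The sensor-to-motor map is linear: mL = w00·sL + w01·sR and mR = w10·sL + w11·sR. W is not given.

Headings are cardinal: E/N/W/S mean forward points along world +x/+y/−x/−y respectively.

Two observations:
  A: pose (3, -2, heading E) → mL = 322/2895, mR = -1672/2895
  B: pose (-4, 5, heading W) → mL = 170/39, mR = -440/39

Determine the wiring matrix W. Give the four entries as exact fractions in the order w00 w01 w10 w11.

-1/2 1 -1 -1

obs A: pose=(3,-2,E) → sL=60/193, sR=4/15, mL=322/2895, mR=-1672/2895
obs B: pose=(-4,5,W) → sL=60/13, sR=20/3, mL=170/39, mR=-440/39
sensor matrix S = [[60/193, 4/15], [60/13, 20/3]]; det S = 2112/2509
solve [mL_A; mL_B] = S·[w00; w01] and [mR_A; mR_B] = S·[w10; w11]:
  w00 = -1/2, w01 = 1, w10 = -1, w11 = -1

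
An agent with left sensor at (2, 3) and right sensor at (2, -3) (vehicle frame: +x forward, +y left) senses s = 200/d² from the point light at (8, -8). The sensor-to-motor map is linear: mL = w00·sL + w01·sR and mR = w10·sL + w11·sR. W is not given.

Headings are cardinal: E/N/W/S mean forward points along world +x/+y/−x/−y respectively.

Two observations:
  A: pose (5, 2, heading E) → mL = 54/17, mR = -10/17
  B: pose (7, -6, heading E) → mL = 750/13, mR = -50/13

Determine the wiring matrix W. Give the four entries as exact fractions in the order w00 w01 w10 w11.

1 1/2 -1/2 0

obs A: pose=(5,2,E) → sL=20/17, sR=4, mL=54/17, mR=-10/17
obs B: pose=(7,-6,E) → sL=100/13, sR=100, mL=750/13, mR=-50/13
sensor matrix S = [[20/17, 4], [100/13, 100]]; det S = 19200/221
solve [mL_A; mL_B] = S·[w00; w01] and [mR_A; mR_B] = S·[w10; w11]:
  w00 = 1, w01 = 1/2, w10 = -1/2, w11 = 0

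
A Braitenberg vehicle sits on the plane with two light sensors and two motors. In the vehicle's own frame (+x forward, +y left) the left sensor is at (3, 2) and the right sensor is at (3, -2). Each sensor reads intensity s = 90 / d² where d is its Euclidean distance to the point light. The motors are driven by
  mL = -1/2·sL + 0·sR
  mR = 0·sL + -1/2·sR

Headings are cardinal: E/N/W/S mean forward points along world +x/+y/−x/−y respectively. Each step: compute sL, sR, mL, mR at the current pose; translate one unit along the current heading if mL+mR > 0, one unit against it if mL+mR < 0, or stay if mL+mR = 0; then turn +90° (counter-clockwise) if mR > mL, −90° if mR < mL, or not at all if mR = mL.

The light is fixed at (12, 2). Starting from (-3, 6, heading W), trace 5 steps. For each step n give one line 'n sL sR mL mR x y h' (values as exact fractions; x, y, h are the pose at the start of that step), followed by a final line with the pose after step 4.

0 45/164 1/4 -45/328 -1/8 -3 6 W
1 18/29 90/257 -9/29 -45/257 -2 6 S
2 9/17 9/13 -9/34 -9/26 -2 7 E
3 90/173 90/293 -45/173 -45/293 -3 7 S
4 45/104 9/16 -45/208 -9/32 -3 8 E
final -4 8 S

n=0: pose=(-3,6,W); sL=45/164, sR=1/4; mL=-45/328, mR=-1/8; mL+mR=-43/164 → advance -1; mR−mL=1/82 → turn +1·90°
n=1: pose=(-2,6,S); sL=18/29, sR=90/257; mL=-9/29, mR=-45/257; mL+mR=-3618/7453 → advance -1; mR−mL=1008/7453 → turn +1·90°
n=2: pose=(-2,7,E); sL=9/17, sR=9/13; mL=-9/34, mR=-9/26; mL+mR=-135/221 → advance -1; mR−mL=-18/221 → turn -1·90°
n=3: pose=(-3,7,S); sL=90/173, sR=90/293; mL=-45/173, mR=-45/293; mL+mR=-20970/50689 → advance -1; mR−mL=5400/50689 → turn +1·90°
n=4: pose=(-3,8,E); sL=45/104, sR=9/16; mL=-45/208, mR=-9/32; mL+mR=-207/416 → advance -1; mR−mL=-27/416 → turn -1·90°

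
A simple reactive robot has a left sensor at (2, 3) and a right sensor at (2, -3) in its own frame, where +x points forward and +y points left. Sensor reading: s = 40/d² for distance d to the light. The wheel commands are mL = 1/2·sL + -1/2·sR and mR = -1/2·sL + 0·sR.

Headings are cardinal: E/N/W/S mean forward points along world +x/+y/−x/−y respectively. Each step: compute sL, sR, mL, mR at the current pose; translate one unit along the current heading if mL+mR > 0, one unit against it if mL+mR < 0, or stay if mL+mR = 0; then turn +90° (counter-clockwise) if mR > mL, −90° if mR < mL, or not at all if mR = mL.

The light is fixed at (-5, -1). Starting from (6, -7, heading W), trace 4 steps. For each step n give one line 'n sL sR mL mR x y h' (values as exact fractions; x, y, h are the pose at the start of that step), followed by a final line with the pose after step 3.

n=0: pose=(6,-7,W); sL=20/81, sR=4/9; mL=-8/81, mR=-10/81; mL+mR=-2/9 → advance -1; mR−mL=-2/81 → turn -1·90°
n=1: pose=(7,-7,N); sL=40/97, sR=40/241; mL=2880/23377, mR=-20/97; mL+mR=-20/241 → advance -1; mR−mL=-7700/23377 → turn -1·90°
n=2: pose=(7,-8,E); sL=10/53, sR=5/37; mL=105/3922, mR=-5/53; mL+mR=-5/74 → advance -1; mR−mL=-475/3922 → turn -1·90°
n=3: pose=(6,-8,S); sL=40/277, sR=8/29; mL=-528/8033, mR=-20/277; mL+mR=-4/29 → advance -1; mR−mL=-52/8033 → turn -1·90°

0 20/81 4/9 -8/81 -10/81 6 -7 W
1 40/97 40/241 2880/23377 -20/97 7 -7 N
2 10/53 5/37 105/3922 -5/53 7 -8 E
3 40/277 8/29 -528/8033 -20/277 6 -8 S
final 6 -7 W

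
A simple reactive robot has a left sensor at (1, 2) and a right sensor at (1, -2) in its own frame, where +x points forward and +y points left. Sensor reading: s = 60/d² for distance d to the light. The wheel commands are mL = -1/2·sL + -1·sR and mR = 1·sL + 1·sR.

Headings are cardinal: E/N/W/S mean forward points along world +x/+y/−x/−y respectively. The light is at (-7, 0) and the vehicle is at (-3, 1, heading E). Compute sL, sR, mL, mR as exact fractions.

30/17 30/13 -705/221 900/221

left sensor world pos  = (-2, 3); dL² = 34
right sensor world pos = (-2, -1); dR² = 26
sL = 60/34 = 30/17
sR = 60/26 = 30/13
mL = -1/2·sL + -1·sR = -705/221
mR = 1·sL + 1·sR = 900/221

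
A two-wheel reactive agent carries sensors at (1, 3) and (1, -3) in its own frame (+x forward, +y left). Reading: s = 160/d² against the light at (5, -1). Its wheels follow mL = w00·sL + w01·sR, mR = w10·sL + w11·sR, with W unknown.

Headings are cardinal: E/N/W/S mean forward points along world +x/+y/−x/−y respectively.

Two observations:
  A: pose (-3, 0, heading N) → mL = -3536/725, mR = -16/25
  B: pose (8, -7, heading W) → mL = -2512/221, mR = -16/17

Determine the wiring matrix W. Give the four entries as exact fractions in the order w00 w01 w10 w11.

obs A: pose=(-3,0,N) → sL=32/25, sR=160/29, mL=-3536/725, mR=-16/25
obs B: pose=(8,-7,W) → sL=32/17, sR=160/13, mL=-2512/221, mR=-16/17
sensor matrix S = [[32/25, 160/29], [32/17, 160/13]]; det S = 172032/32045
solve [mL_A; mL_B] = S·[w00; w01] and [mR_A; mR_B] = S·[w10; w11]:
  w00 = 1/2, w01 = -1, w10 = -1/2, w11 = 0

1/2 -1 -1/2 0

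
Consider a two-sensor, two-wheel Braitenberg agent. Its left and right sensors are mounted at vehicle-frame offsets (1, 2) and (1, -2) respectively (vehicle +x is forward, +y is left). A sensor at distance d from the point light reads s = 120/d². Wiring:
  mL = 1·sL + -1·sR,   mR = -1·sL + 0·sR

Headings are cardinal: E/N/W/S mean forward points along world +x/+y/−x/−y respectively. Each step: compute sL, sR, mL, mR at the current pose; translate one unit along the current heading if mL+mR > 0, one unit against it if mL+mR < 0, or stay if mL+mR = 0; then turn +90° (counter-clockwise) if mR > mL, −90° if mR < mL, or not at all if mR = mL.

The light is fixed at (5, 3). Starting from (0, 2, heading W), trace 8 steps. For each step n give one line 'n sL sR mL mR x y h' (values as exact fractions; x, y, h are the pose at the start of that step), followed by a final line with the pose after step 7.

n=0: pose=(0,2,W); sL=8/3, sR=120/37; mL=-64/111, mR=-8/3; mL+mR=-120/37 → advance -1; mR−mL=-232/111 → turn -1·90°
n=1: pose=(1,2,N); sL=10/3, sR=30; mL=-80/3, mR=-10/3; mL+mR=-30 → advance -1; mR−mL=70/3 → turn +1·90°
n=2: pose=(1,1,W); sL=120/41, sR=24/5; mL=-384/205, mR=-120/41; mL+mR=-24/5 → advance -1; mR−mL=-216/205 → turn -1·90°
n=3: pose=(2,1,N); sL=60/13, sR=60; mL=-720/13, mR=-60/13; mL+mR=-60 → advance -1; mR−mL=660/13 → turn +1·90°
n=4: pose=(2,0,W); sL=120/41, sR=120/17; mL=-2880/697, mR=-120/41; mL+mR=-120/17 → advance -1; mR−mL=840/697 → turn +1·90°
n=5: pose=(3,0,S); sL=15/2, sR=15/4; mL=15/4, mR=-15/2; mL+mR=-15/4 → advance -1; mR−mL=-45/4 → turn -1·90°
n=6: pose=(3,1,W); sL=24/5, sR=40/3; mL=-128/15, mR=-24/5; mL+mR=-40/3 → advance -1; mR−mL=56/15 → turn +1·90°
n=7: pose=(4,1,S); sL=12, sR=20/3; mL=16/3, mR=-12; mL+mR=-20/3 → advance -1; mR−mL=-52/3 → turn -1·90°

0 8/3 120/37 -64/111 -8/3 0 2 W
1 10/3 30 -80/3 -10/3 1 2 N
2 120/41 24/5 -384/205 -120/41 1 1 W
3 60/13 60 -720/13 -60/13 2 1 N
4 120/41 120/17 -2880/697 -120/41 2 0 W
5 15/2 15/4 15/4 -15/2 3 0 S
6 24/5 40/3 -128/15 -24/5 3 1 W
7 12 20/3 16/3 -12 4 1 S
final 4 2 W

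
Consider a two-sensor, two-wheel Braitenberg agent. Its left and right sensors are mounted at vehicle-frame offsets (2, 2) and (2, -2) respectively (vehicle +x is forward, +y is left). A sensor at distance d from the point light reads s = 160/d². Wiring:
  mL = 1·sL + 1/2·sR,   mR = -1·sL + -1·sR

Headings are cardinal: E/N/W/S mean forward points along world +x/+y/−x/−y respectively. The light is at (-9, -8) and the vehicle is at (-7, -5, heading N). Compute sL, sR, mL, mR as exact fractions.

32/5 160/41 1712/205 -2112/205

left sensor world pos  = (-9, -3); dL² = 25
right sensor world pos = (-5, -3); dR² = 41
sL = 160/25 = 32/5
sR = 160/41 = 160/41
mL = 1·sL + 1/2·sR = 1712/205
mR = -1·sL + -1·sR = -2112/205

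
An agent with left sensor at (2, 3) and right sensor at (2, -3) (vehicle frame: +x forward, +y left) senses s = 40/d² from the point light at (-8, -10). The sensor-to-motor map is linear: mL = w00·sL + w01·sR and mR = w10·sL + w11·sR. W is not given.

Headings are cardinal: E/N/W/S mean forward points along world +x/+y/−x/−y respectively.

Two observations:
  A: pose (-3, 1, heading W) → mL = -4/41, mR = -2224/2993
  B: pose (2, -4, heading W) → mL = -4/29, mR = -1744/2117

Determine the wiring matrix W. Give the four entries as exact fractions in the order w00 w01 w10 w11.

obs A: pose=(-3,1,W) → sL=40/73, sR=8/41, mL=-4/41, mR=-2224/2993
obs B: pose=(2,-4,W) → sL=40/73, sR=8/29, mL=-4/29, mR=-1744/2117
sensor matrix S = [[40/73, 8/41], [40/73, 8/29]]; det S = 3840/86797
solve [mL_A; mL_B] = S·[w00; w01] and [mR_A; mR_B] = S·[w10; w11]:
  w00 = 0, w01 = -1/2, w10 = -1, w11 = -1

0 -1/2 -1 -1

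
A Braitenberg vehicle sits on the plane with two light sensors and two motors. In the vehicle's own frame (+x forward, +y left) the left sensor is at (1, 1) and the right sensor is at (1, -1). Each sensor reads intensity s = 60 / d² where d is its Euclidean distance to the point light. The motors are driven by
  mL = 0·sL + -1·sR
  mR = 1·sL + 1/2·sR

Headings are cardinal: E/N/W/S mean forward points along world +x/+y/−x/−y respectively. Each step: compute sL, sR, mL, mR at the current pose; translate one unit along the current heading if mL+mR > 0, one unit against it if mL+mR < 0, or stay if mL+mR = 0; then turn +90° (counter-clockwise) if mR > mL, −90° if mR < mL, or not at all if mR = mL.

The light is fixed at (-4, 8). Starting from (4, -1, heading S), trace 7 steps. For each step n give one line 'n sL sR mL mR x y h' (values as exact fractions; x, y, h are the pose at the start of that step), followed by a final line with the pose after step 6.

0 60/181 60/149 -60/149 14370/26969 4 -1 S
1 10/27 30/101 -30/101 1415/2727 4 -2 E
2 12/29 60/181 -60/181 3042/5249 5 -2 N
3 15/41 15/32 -15/32 1575/2624 5 -1 W
4 60/181 60/149 -60/149 14370/26969 4 -1 S
5 10/27 30/101 -30/101 1415/2727 4 -2 E
6 12/29 60/181 -60/181 3042/5249 5 -2 N
final 5 -1 W

n=0: pose=(4,-1,S); sL=60/181, sR=60/149; mL=-60/149, mR=14370/26969; mL+mR=3510/26969 → advance +1; mR−mL=25230/26969 → turn +1·90°
n=1: pose=(4,-2,E); sL=10/27, sR=30/101; mL=-30/101, mR=1415/2727; mL+mR=605/2727 → advance +1; mR−mL=2225/2727 → turn +1·90°
n=2: pose=(5,-2,N); sL=12/29, sR=60/181; mL=-60/181, mR=3042/5249; mL+mR=1302/5249 → advance +1; mR−mL=4782/5249 → turn +1·90°
n=3: pose=(5,-1,W); sL=15/41, sR=15/32; mL=-15/32, mR=1575/2624; mL+mR=345/2624 → advance +1; mR−mL=2805/2624 → turn +1·90°
n=4: pose=(4,-1,S); sL=60/181, sR=60/149; mL=-60/149, mR=14370/26969; mL+mR=3510/26969 → advance +1; mR−mL=25230/26969 → turn +1·90°
n=5: pose=(4,-2,E); sL=10/27, sR=30/101; mL=-30/101, mR=1415/2727; mL+mR=605/2727 → advance +1; mR−mL=2225/2727 → turn +1·90°
n=6: pose=(5,-2,N); sL=12/29, sR=60/181; mL=-60/181, mR=3042/5249; mL+mR=1302/5249 → advance +1; mR−mL=4782/5249 → turn +1·90°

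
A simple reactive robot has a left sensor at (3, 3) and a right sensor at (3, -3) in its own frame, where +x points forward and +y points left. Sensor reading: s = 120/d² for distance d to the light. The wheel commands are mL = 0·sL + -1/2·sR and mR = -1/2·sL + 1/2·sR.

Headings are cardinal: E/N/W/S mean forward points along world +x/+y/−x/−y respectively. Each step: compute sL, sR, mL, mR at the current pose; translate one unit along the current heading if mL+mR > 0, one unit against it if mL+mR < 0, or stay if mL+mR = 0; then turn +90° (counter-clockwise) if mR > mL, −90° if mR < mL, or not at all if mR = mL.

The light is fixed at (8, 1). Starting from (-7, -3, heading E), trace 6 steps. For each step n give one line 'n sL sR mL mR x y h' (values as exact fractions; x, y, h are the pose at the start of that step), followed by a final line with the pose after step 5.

0 24/29 120/193 -60/193 -576/5597 -7 -3 E
1 60/181 12/17 -6/17 576/3077 -8 -3 N
2 24/85 24/73 -12/73 144/6205 -8 -4 W
3 15/26 30/97 -15/97 -675/5044 -7 -4 S
4 24/29 120/193 -60/193 -576/5597 -7 -3 E
5 60/181 12/17 -6/17 576/3077 -8 -3 N
final -8 -4 W

n=0: pose=(-7,-3,E); sL=24/29, sR=120/193; mL=-60/193, mR=-576/5597; mL+mR=-12/29 → advance -1; mR−mL=1164/5597 → turn +1·90°
n=1: pose=(-8,-3,N); sL=60/181, sR=12/17; mL=-6/17, mR=576/3077; mL+mR=-30/181 → advance -1; mR−mL=1662/3077 → turn +1·90°
n=2: pose=(-8,-4,W); sL=24/85, sR=24/73; mL=-12/73, mR=144/6205; mL+mR=-12/85 → advance -1; mR−mL=1164/6205 → turn +1·90°
n=3: pose=(-7,-4,S); sL=15/26, sR=30/97; mL=-15/97, mR=-675/5044; mL+mR=-15/52 → advance -1; mR−mL=105/5044 → turn +1·90°
n=4: pose=(-7,-3,E); sL=24/29, sR=120/193; mL=-60/193, mR=-576/5597; mL+mR=-12/29 → advance -1; mR−mL=1164/5597 → turn +1·90°
n=5: pose=(-8,-3,N); sL=60/181, sR=12/17; mL=-6/17, mR=576/3077; mL+mR=-30/181 → advance -1; mR−mL=1662/3077 → turn +1·90°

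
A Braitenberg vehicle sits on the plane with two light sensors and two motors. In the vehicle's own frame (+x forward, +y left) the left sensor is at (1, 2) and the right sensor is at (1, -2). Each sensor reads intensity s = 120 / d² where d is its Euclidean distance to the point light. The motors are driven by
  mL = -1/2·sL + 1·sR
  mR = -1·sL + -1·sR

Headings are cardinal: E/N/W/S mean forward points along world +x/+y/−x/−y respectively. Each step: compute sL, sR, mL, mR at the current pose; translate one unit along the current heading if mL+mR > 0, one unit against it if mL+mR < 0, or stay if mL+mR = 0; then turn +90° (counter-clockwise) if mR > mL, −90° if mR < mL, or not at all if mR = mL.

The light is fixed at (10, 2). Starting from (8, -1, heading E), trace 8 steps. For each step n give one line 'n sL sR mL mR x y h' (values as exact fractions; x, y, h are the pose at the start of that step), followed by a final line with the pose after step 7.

n=0: pose=(8,-1,E); sL=60, sR=60/13; mL=-330/13, mR=-840/13; mL+mR=-90 → advance -1; mR−mL=-510/13 → turn -1·90°
n=1: pose=(7,-1,S); sL=120/17, sR=120/41; mL=-420/697, mR=-6960/697; mL+mR=-180/17 → advance -1; mR−mL=-6540/697 → turn -1·90°
n=2: pose=(7,0,W); sL=15/4, sR=15/2; mL=45/8, mR=-45/4; mL+mR=-45/8 → advance -1; mR−mL=-135/8 → turn -1·90°
n=3: pose=(8,0,N); sL=120/17, sR=120; mL=1980/17, mR=-2160/17; mL+mR=-180/17 → advance -1; mR−mL=-4140/17 → turn -1·90°
n=4: pose=(8,-1,E); sL=60, sR=60/13; mL=-330/13, mR=-840/13; mL+mR=-90 → advance -1; mR−mL=-510/13 → turn -1·90°
n=5: pose=(7,-1,S); sL=120/17, sR=120/41; mL=-420/697, mR=-6960/697; mL+mR=-180/17 → advance -1; mR−mL=-6540/697 → turn -1·90°
n=6: pose=(7,0,W); sL=15/4, sR=15/2; mL=45/8, mR=-45/4; mL+mR=-45/8 → advance -1; mR−mL=-135/8 → turn -1·90°
n=7: pose=(8,0,N); sL=120/17, sR=120; mL=1980/17, mR=-2160/17; mL+mR=-180/17 → advance -1; mR−mL=-4140/17 → turn -1·90°

0 60 60/13 -330/13 -840/13 8 -1 E
1 120/17 120/41 -420/697 -6960/697 7 -1 S
2 15/4 15/2 45/8 -45/4 7 0 W
3 120/17 120 1980/17 -2160/17 8 0 N
4 60 60/13 -330/13 -840/13 8 -1 E
5 120/17 120/41 -420/697 -6960/697 7 -1 S
6 15/4 15/2 45/8 -45/4 7 0 W
7 120/17 120 1980/17 -2160/17 8 0 N
final 8 -1 E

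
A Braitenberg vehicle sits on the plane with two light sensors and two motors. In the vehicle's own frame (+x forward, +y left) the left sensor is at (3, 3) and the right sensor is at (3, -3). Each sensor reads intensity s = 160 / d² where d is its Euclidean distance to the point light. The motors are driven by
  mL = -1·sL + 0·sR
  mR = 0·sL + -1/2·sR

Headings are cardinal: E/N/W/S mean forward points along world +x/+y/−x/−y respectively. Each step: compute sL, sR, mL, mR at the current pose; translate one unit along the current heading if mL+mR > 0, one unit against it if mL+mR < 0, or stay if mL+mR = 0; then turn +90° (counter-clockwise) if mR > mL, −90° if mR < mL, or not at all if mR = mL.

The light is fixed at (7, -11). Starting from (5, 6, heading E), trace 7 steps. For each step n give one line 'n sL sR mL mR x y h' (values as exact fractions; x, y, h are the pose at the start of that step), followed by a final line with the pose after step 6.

0 160/401 160/197 -160/401 -80/197 5 6 E
1 40/49 20/29 -40/49 -10/29 4 6 S
2 160/441 32/45 -160/441 -16/45 4 7 E
3 16/49 80/221 -16/49 -40/221 3 7 N
4 32/49 160/449 -32/49 -80/449 3 6 W
5 40/49 20/29 -40/49 -10/29 4 6 S
6 160/441 32/45 -160/441 -16/45 4 7 E
final 3 7 N

n=0: pose=(5,6,E); sL=160/401, sR=160/197; mL=-160/401, mR=-80/197; mL+mR=-63600/78997 → advance -1; mR−mL=-560/78997 → turn -1·90°
n=1: pose=(4,6,S); sL=40/49, sR=20/29; mL=-40/49, mR=-10/29; mL+mR=-1650/1421 → advance -1; mR−mL=670/1421 → turn +1·90°
n=2: pose=(4,7,E); sL=160/441, sR=32/45; mL=-160/441, mR=-16/45; mL+mR=-176/245 → advance -1; mR−mL=16/2205 → turn +1·90°
n=3: pose=(3,7,N); sL=16/49, sR=80/221; mL=-16/49, mR=-40/221; mL+mR=-5496/10829 → advance -1; mR−mL=1576/10829 → turn +1·90°
n=4: pose=(3,6,W); sL=32/49, sR=160/449; mL=-32/49, mR=-80/449; mL+mR=-18288/22001 → advance -1; mR−mL=10448/22001 → turn +1·90°
n=5: pose=(4,6,S); sL=40/49, sR=20/29; mL=-40/49, mR=-10/29; mL+mR=-1650/1421 → advance -1; mR−mL=670/1421 → turn +1·90°
n=6: pose=(4,7,E); sL=160/441, sR=32/45; mL=-160/441, mR=-16/45; mL+mR=-176/245 → advance -1; mR−mL=16/2205 → turn +1·90°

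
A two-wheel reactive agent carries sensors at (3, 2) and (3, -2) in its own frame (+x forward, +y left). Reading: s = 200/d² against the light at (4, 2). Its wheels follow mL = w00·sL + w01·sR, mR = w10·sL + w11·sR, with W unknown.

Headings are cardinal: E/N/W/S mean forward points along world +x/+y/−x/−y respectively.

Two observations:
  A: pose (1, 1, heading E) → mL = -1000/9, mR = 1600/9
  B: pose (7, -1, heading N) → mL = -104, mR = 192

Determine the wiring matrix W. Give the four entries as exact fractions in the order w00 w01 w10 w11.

obs A: pose=(1,1,E) → sL=200, sR=200/9, mL=-1000/9, mR=1600/9
obs B: pose=(7,-1,N) → sL=200, sR=8, mL=-104, mR=192
sensor matrix S = [[200, 200/9], [200, 8]]; det S = -25600/9
solve [mL_A; mL_B] = S·[w00; w01] and [mR_A; mR_B] = S·[w10; w11]:
  w00 = -1/2, w01 = -1/2, w10 = 1, w11 = -1

-1/2 -1/2 1 -1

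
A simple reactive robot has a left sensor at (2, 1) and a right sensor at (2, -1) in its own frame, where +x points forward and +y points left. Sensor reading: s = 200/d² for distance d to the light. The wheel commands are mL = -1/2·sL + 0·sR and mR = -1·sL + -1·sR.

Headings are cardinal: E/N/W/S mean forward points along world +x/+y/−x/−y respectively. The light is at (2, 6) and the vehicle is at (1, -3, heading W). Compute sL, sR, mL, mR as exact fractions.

left sensor world pos  = (-1, -4); dL² = 109
right sensor world pos = (-1, -2); dR² = 73
sL = 200/109 = 200/109
sR = 200/73 = 200/73
mL = -1/2·sL + 0·sR = -100/109
mR = -1·sL + -1·sR = -36400/7957

200/109 200/73 -100/109 -36400/7957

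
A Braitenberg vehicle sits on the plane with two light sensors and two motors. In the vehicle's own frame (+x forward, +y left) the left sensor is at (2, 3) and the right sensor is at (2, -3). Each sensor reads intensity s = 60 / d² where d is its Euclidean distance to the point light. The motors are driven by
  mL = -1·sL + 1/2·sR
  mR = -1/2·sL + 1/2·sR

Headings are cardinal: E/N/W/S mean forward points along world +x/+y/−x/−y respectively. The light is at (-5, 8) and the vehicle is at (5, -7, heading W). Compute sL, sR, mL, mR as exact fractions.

15/97 15/52 -105/10088 675/10088

left sensor world pos  = (3, -10); dL² = 388
right sensor world pos = (3, -4); dR² = 208
sL = 60/388 = 15/97
sR = 60/208 = 15/52
mL = -1·sL + 1/2·sR = -105/10088
mR = -1/2·sL + 1/2·sR = 675/10088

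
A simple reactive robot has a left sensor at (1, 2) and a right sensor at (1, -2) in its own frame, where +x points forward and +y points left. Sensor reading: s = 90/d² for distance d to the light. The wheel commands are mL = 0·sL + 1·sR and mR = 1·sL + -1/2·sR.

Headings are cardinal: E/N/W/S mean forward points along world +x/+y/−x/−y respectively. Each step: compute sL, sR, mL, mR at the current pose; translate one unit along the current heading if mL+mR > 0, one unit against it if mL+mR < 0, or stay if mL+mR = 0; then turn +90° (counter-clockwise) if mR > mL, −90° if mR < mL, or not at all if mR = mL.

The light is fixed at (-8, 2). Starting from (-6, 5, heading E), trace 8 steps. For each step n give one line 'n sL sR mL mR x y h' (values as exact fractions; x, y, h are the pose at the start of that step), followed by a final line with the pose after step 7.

0 45/17 9 9 -63/34 -6 5 E
1 90/29 18 18 -171/29 -5 5 S
2 45/2 9/2 9/2 81/4 -5 4 W
3 90/17 90 90 -675/17 -6 4 S
4 45 9 9 81/2 -6 3 W
5 10 90 90 -35 -7 3 S
6 45/2 45/2 45/2 45/4 -7 2 W
7 18 18 18 9 -8 2 N
final -8 3 E

n=0: pose=(-6,5,E); sL=45/17, sR=9; mL=9, mR=-63/34; mL+mR=243/34 → advance +1; mR−mL=-369/34 → turn -1·90°
n=1: pose=(-5,5,S); sL=90/29, sR=18; mL=18, mR=-171/29; mL+mR=351/29 → advance +1; mR−mL=-693/29 → turn -1·90°
n=2: pose=(-5,4,W); sL=45/2, sR=9/2; mL=9/2, mR=81/4; mL+mR=99/4 → advance +1; mR−mL=63/4 → turn +1·90°
n=3: pose=(-6,4,S); sL=90/17, sR=90; mL=90, mR=-675/17; mL+mR=855/17 → advance +1; mR−mL=-2205/17 → turn -1·90°
n=4: pose=(-6,3,W); sL=45, sR=9; mL=9, mR=81/2; mL+mR=99/2 → advance +1; mR−mL=63/2 → turn +1·90°
n=5: pose=(-7,3,S); sL=10, sR=90; mL=90, mR=-35; mL+mR=55 → advance +1; mR−mL=-125 → turn -1·90°
n=6: pose=(-7,2,W); sL=45/2, sR=45/2; mL=45/2, mR=45/4; mL+mR=135/4 → advance +1; mR−mL=-45/4 → turn -1·90°
n=7: pose=(-8,2,N); sL=18, sR=18; mL=18, mR=9; mL+mR=27 → advance +1; mR−mL=-9 → turn -1·90°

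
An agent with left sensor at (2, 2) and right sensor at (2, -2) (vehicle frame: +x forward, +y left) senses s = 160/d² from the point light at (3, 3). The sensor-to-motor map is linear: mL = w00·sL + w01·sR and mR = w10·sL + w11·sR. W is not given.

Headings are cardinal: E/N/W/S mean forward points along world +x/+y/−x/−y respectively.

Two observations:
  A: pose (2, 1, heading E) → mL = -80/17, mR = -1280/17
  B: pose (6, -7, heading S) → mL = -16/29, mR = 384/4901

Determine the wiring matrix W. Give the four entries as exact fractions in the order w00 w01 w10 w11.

0 -1/2 -1/2 1/2

obs A: pose=(2,1,E) → sL=160, sR=160/17, mL=-80/17, mR=-1280/17
obs B: pose=(6,-7,S) → sL=160/169, sR=32/29, mL=-16/29, mR=384/4901
sensor matrix S = [[160, 160/17], [160/169, 32/29]]; det S = 13967360/83317
solve [mL_A; mL_B] = S·[w00; w01] and [mR_A; mR_B] = S·[w10; w11]:
  w00 = 0, w01 = -1/2, w10 = -1/2, w11 = 1/2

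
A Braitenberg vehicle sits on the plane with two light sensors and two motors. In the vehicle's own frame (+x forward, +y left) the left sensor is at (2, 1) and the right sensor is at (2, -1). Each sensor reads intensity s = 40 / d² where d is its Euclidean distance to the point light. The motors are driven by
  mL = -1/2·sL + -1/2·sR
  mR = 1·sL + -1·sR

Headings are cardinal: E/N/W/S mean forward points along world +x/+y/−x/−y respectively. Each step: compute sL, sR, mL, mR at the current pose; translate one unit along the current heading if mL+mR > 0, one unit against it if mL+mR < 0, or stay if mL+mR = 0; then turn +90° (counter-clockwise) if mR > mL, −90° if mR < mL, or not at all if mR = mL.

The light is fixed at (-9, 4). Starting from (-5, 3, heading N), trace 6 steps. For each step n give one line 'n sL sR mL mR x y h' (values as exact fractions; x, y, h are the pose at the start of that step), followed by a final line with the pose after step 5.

n=0: pose=(-5,3,N); sL=4, sR=20/13; mL=-36/13, mR=32/13; mL+mR=-4/13 → advance -1; mR−mL=68/13 → turn +1·90°
n=1: pose=(-5,2,W); sL=40/13, sR=8; mL=-72/13, mR=-64/13; mL+mR=-136/13 → advance -1; mR−mL=8/13 → turn +1·90°
n=2: pose=(-4,2,S); sL=10/13, sR=5/4; mL=-105/104, mR=-25/52; mL+mR=-155/104 → advance -1; mR−mL=55/104 → turn +1·90°
n=3: pose=(-4,3,E); sL=40/49, sR=40/53; mL=-2040/2597, mR=160/2597; mL+mR=-1880/2597 → advance -1; mR−mL=2200/2597 → turn +1·90°
n=4: pose=(-5,3,N); sL=4, sR=20/13; mL=-36/13, mR=32/13; mL+mR=-4/13 → advance -1; mR−mL=68/13 → turn +1·90°
n=5: pose=(-5,2,W); sL=40/13, sR=8; mL=-72/13, mR=-64/13; mL+mR=-136/13 → advance -1; mR−mL=8/13 → turn +1·90°

0 4 20/13 -36/13 32/13 -5 3 N
1 40/13 8 -72/13 -64/13 -5 2 W
2 10/13 5/4 -105/104 -25/52 -4 2 S
3 40/49 40/53 -2040/2597 160/2597 -4 3 E
4 4 20/13 -36/13 32/13 -5 3 N
5 40/13 8 -72/13 -64/13 -5 2 W
final -4 2 S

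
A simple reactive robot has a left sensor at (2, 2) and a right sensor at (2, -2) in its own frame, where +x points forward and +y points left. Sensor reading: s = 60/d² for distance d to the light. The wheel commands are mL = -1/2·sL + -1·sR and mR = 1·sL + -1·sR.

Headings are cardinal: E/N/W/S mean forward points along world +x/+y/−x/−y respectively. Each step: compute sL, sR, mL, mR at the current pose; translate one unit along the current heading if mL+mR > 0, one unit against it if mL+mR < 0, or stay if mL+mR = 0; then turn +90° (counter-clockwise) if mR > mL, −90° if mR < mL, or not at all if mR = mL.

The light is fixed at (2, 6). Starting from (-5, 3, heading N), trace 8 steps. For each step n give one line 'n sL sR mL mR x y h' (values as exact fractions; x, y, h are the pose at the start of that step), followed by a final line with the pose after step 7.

0 30/41 30/13 -1425/533 -840/533 -5 3 N
1 20/39 12/17 -638/663 -128/663 -5 2 W
2 15/13 3/5 -153/130 36/65 -4 2 S
3 60/17 60/41 -2250/697 1440/697 -4 3 E
4 30/41 30/13 -1425/533 -840/533 -5 3 N
5 20/39 12/17 -638/663 -128/663 -5 2 W
6 15/13 3/5 -153/130 36/65 -4 2 S
7 60/17 60/41 -2250/697 1440/697 -4 3 E
final -5 3 N

n=0: pose=(-5,3,N); sL=30/41, sR=30/13; mL=-1425/533, mR=-840/533; mL+mR=-2265/533 → advance -1; mR−mL=45/41 → turn +1·90°
n=1: pose=(-5,2,W); sL=20/39, sR=12/17; mL=-638/663, mR=-128/663; mL+mR=-766/663 → advance -1; mR−mL=10/13 → turn +1·90°
n=2: pose=(-4,2,S); sL=15/13, sR=3/5; mL=-153/130, mR=36/65; mL+mR=-81/130 → advance -1; mR−mL=45/26 → turn +1·90°
n=3: pose=(-4,3,E); sL=60/17, sR=60/41; mL=-2250/697, mR=1440/697; mL+mR=-810/697 → advance -1; mR−mL=90/17 → turn +1·90°
n=4: pose=(-5,3,N); sL=30/41, sR=30/13; mL=-1425/533, mR=-840/533; mL+mR=-2265/533 → advance -1; mR−mL=45/41 → turn +1·90°
n=5: pose=(-5,2,W); sL=20/39, sR=12/17; mL=-638/663, mR=-128/663; mL+mR=-766/663 → advance -1; mR−mL=10/13 → turn +1·90°
n=6: pose=(-4,2,S); sL=15/13, sR=3/5; mL=-153/130, mR=36/65; mL+mR=-81/130 → advance -1; mR−mL=45/26 → turn +1·90°
n=7: pose=(-4,3,E); sL=60/17, sR=60/41; mL=-2250/697, mR=1440/697; mL+mR=-810/697 → advance -1; mR−mL=90/17 → turn +1·90°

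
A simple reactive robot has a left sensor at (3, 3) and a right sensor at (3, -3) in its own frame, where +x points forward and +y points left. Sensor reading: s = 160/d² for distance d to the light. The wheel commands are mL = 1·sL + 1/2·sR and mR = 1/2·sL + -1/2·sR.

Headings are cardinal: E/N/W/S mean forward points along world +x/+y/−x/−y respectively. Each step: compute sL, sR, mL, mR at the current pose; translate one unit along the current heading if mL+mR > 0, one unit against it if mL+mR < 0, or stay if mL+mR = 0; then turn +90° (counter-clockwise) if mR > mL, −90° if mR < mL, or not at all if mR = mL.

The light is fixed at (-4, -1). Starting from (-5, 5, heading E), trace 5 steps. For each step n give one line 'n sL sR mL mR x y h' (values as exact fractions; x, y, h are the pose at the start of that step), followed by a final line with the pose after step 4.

0 32/17 160/13 1776/221 -1152/221 -5 5 E
1 80/9 80/9 40/3 0 -4 5 S
2 160/13 160/73 12720/949 4800/949 -4 4 W
3 2 40/17 54/17 -3/17 -5 4 N
4 32/17 160/13 1776/221 -1152/221 -5 5 E
final -4 5 S

n=0: pose=(-5,5,E); sL=32/17, sR=160/13; mL=1776/221, mR=-1152/221; mL+mR=48/17 → advance +1; mR−mL=-2928/221 → turn -1·90°
n=1: pose=(-4,5,S); sL=80/9, sR=80/9; mL=40/3, mR=0; mL+mR=40/3 → advance +1; mR−mL=-40/3 → turn -1·90°
n=2: pose=(-4,4,W); sL=160/13, sR=160/73; mL=12720/949, mR=4800/949; mL+mR=240/13 → advance +1; mR−mL=-7920/949 → turn -1·90°
n=3: pose=(-5,4,N); sL=2, sR=40/17; mL=54/17, mR=-3/17; mL+mR=3 → advance +1; mR−mL=-57/17 → turn -1·90°
n=4: pose=(-5,5,E); sL=32/17, sR=160/13; mL=1776/221, mR=-1152/221; mL+mR=48/17 → advance +1; mR−mL=-2928/221 → turn -1·90°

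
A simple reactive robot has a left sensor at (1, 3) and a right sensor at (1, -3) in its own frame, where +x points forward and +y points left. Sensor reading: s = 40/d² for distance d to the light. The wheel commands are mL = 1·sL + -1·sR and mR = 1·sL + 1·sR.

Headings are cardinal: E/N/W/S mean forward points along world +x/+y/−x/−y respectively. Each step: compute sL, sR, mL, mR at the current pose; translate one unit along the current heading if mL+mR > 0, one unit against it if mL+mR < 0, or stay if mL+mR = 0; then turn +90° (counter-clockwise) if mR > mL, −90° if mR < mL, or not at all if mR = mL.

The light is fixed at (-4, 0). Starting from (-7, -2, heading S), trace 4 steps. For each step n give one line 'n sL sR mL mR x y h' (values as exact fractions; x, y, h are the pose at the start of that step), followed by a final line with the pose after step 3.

n=0: pose=(-7,-2,S); sL=40/9, sR=8/9; mL=32/9, mR=16/3; mL+mR=80/9 → advance +1; mR−mL=16/9 → turn +1·90°
n=1: pose=(-7,-3,E); sL=10, sR=1; mL=9, mR=11; mL+mR=20 → advance +1; mR−mL=2 → turn +1·90°
n=2: pose=(-6,-3,N); sL=40/29, sR=8; mL=-192/29, mR=272/29; mL+mR=80/29 → advance +1; mR−mL=16 → turn +1·90°
n=3: pose=(-6,-2,W); sL=20/17, sR=4; mL=-48/17, mR=88/17; mL+mR=40/17 → advance +1; mR−mL=8 → turn +1·90°

0 40/9 8/9 32/9 16/3 -7 -2 S
1 10 1 9 11 -7 -3 E
2 40/29 8 -192/29 272/29 -6 -3 N
3 20/17 4 -48/17 88/17 -6 -2 W
final -7 -2 S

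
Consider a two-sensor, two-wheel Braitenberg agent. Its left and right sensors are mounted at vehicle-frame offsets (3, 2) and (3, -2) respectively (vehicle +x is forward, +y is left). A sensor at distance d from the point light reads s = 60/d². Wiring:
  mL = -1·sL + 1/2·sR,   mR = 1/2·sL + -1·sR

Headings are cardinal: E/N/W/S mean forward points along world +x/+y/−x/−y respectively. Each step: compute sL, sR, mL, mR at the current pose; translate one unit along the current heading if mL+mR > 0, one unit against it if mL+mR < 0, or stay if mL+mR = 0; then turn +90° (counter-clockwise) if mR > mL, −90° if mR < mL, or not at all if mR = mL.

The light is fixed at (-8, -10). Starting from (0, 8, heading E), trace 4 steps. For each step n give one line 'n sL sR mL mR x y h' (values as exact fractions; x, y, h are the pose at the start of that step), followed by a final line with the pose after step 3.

n=0: pose=(0,8,E); sL=60/521, sR=60/377; mL=-6990/196417, mR=-19950/196417; mL+mR=-26940/196417 → advance -1; mR−mL=-12960/196417 → turn -1·90°
n=1: pose=(-1,8,S); sL=10/51, sR=6/25; mL=-97/1275, mR=-181/1275; mL+mR=-278/1275 → advance -1; mR−mL=-28/425 → turn -1·90°
n=2: pose=(-1,9,W); sL=12/61, sR=60/457; mL=-3654/27877, mR=-918/27877; mL+mR=-4572/27877 → advance -1; mR−mL=2736/27877 → turn +1·90°
n=3: pose=(0,9,S); sL=15/89, sR=15/73; mL=-855/12994, mR=-1575/12994; mL+mR=-1215/6497 → advance -1; mR−mL=-360/6497 → turn -1·90°

0 60/521 60/377 -6990/196417 -19950/196417 0 8 E
1 10/51 6/25 -97/1275 -181/1275 -1 8 S
2 12/61 60/457 -3654/27877 -918/27877 -1 9 W
3 15/89 15/73 -855/12994 -1575/12994 0 9 S
final 0 10 W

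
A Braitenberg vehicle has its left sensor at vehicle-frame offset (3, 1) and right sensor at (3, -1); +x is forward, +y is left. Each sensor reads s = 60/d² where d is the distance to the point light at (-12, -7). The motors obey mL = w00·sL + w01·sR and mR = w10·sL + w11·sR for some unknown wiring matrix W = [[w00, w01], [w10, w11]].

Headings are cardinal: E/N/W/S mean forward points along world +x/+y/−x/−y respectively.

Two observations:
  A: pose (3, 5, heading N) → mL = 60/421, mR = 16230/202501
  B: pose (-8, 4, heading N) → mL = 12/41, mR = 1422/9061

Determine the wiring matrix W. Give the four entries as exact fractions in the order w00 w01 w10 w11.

obs A: pose=(3,5,N) → sL=60/421, sR=60/481, mL=60/421, mR=16230/202501
obs B: pose=(-8,4,N) → sL=12/41, sR=60/221, mL=12/41, mR=1422/9061
sensor matrix S = [[60/421, 60/481], [12/41, 60/221]]; det S = 308160/141143197
solve [mL_A; mL_B] = S·[w00; w01] and [mR_A; mR_B] = S·[w10; w11]:
  w00 = 1, w01 = 0, w10 = 1, w11 = -1/2

1 0 1 -1/2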